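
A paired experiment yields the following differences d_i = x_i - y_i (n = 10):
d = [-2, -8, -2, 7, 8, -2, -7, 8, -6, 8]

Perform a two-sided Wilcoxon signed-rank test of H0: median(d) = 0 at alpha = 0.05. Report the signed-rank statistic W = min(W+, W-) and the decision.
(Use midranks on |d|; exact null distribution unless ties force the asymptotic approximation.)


Step 1: Drop any zero differences (none here) and take |d_i|.
|d| = [2, 8, 2, 7, 8, 2, 7, 8, 6, 8]
Step 2: Midrank |d_i| (ties get averaged ranks).
ranks: |2|->2, |8|->8.5, |2|->2, |7|->5.5, |8|->8.5, |2|->2, |7|->5.5, |8|->8.5, |6|->4, |8|->8.5
Step 3: Attach original signs; sum ranks with positive sign and with negative sign.
W+ = 5.5 + 8.5 + 8.5 + 8.5 = 31
W- = 2 + 8.5 + 2 + 2 + 5.5 + 4 = 24
(Check: W+ + W- = 55 should equal n(n+1)/2 = 55.)
Step 4: Test statistic W = min(W+, W-) = 24.
Step 5: Ties in |d|, so use the tie-corrected normal approximation.
        E[W] = n(n+1)/4 = 10*11/4 = 27.5.
        Tie groups: |d|=2 (t=3), |d|=7 (t=2), |d|=8 (t=4); sum(t^3 - t) = 90.
        Var[W] = n(n+1)(2n+1)/24 - sum(t^3-t)/48 = 2310/24 - 90/48 = 94.375.
        z = (W - E[W]) / sqrt(Var[W]) = (24 - 27.5) / 9.7147 = -0.3603.
        Two-sided p = 2*Phi(z) = 0.718638.
Step 6: alpha = 0.05. fail to reject H0.

W+ = 31, W- = 24, W = min = 24, p = 0.718638, fail to reject H0.


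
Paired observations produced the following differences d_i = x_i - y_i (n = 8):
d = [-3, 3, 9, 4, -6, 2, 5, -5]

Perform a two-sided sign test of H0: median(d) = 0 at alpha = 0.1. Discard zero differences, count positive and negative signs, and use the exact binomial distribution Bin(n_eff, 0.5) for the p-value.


Step 1: Discard zero differences. Original n = 8; n_eff = number of nonzero differences = 8.
Nonzero differences (with sign): -3, +3, +9, +4, -6, +2, +5, -5
Step 2: Count signs: positive = 5, negative = 3.
Step 3: Under H0: P(positive) = 0.5, so the number of positives S ~ Bin(8, 0.5).
Step 4: Two-sided exact p-value = sum of Bin(8,0.5) probabilities at or below the observed probability = 0.726562.
Step 5: alpha = 0.1. fail to reject H0.

n_eff = 8, pos = 5, neg = 3, p = 0.726562, fail to reject H0.


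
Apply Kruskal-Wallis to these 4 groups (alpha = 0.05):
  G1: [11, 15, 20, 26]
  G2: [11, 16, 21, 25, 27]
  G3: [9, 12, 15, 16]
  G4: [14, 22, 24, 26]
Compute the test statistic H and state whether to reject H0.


Step 1: Combine all N = 17 observations and assign midranks.
sorted (value, group, rank): (9,G3,1), (11,G1,2.5), (11,G2,2.5), (12,G3,4), (14,G4,5), (15,G1,6.5), (15,G3,6.5), (16,G2,8.5), (16,G3,8.5), (20,G1,10), (21,G2,11), (22,G4,12), (24,G4,13), (25,G2,14), (26,G1,15.5), (26,G4,15.5), (27,G2,17)
Step 2: Sum ranks within each group.
R_1 = 34.5 (n_1 = 4)
R_2 = 53 (n_2 = 5)
R_3 = 20 (n_3 = 4)
R_4 = 45.5 (n_4 = 4)
Step 3: H = 12/(N(N+1)) * sum(R_i^2/n_i) - 3(N+1)
     = 12/(17*18) * (34.5^2/4 + 53^2/5 + 20^2/4 + 45.5^2/4) - 3*18
     = 0.039216 * 1476.92 - 54
     = 3.918627.
Step 4: Ties present; correction factor C = 1 - 24/(17^3 - 17) = 0.995098. Corrected H = 3.918627 / 0.995098 = 3.937931.
Step 5: Under H0, H ~ chi^2(3); p-value = 0.268245.
Step 6: alpha = 0.05. fail to reject H0.

H = 3.9379, df = 3, p = 0.268245, fail to reject H0.


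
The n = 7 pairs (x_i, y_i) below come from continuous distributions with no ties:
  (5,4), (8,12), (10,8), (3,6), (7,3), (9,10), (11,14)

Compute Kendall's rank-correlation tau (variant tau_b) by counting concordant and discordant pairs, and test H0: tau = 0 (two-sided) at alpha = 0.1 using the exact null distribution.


Step 1: Enumerate the 21 unordered pairs (i,j) with i<j and classify each by sign(x_j-x_i) * sign(y_j-y_i).
  (1,2):dx=+3,dy=+8->C; (1,3):dx=+5,dy=+4->C; (1,4):dx=-2,dy=+2->D; (1,5):dx=+2,dy=-1->D
  (1,6):dx=+4,dy=+6->C; (1,7):dx=+6,dy=+10->C; (2,3):dx=+2,dy=-4->D; (2,4):dx=-5,dy=-6->C
  (2,5):dx=-1,dy=-9->C; (2,6):dx=+1,dy=-2->D; (2,7):dx=+3,dy=+2->C; (3,4):dx=-7,dy=-2->C
  (3,5):dx=-3,dy=-5->C; (3,6):dx=-1,dy=+2->D; (3,7):dx=+1,dy=+6->C; (4,5):dx=+4,dy=-3->D
  (4,6):dx=+6,dy=+4->C; (4,7):dx=+8,dy=+8->C; (5,6):dx=+2,dy=+7->C; (5,7):dx=+4,dy=+11->C
  (6,7):dx=+2,dy=+4->C
Step 2: C = 15, D = 6, total pairs = 21.
Step 3: tau = (C - D)/(n(n-1)/2) = (15 - 6)/21 = 0.428571.
Step 4: Exact two-sided p-value (enumerate n! = 5040 permutations of y under H0): p = 0.238889.
Step 5: alpha = 0.1. fail to reject H0.

tau_b = 0.4286 (C=15, D=6), p = 0.238889, fail to reject H0.


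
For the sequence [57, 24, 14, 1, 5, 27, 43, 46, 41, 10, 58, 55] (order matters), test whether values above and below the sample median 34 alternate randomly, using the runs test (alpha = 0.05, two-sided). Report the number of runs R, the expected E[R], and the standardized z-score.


Step 1: Compute median = 34; label A = above, B = below.
Labels in order: ABBBBBAAABAA  (n_A = 6, n_B = 6)
Step 2: Count runs R = 5.
Step 3: Under H0 (random ordering), E[R] = 2*n_A*n_B/(n_A+n_B) + 1 = 2*6*6/12 + 1 = 7.0000.
        Var[R] = 2*n_A*n_B*(2*n_A*n_B - n_A - n_B) / ((n_A+n_B)^2 * (n_A+n_B-1)) = 4320/1584 = 2.7273.
        SD[R] = 1.6514.
Step 4: Continuity-corrected z = (R + 0.5 - E[R]) / SD[R] = (5 + 0.5 - 7.0000) / 1.6514 = -0.9083.
Step 5: Two-sided p-value via normal approximation = 2*(1 - Phi(|z|)) = 0.363722.
Step 6: alpha = 0.05. fail to reject H0.

R = 5, z = -0.9083, p = 0.363722, fail to reject H0.


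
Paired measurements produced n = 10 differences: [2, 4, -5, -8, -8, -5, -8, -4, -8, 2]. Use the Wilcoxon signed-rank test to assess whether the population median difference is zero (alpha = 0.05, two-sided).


Step 1: Drop any zero differences (none here) and take |d_i|.
|d| = [2, 4, 5, 8, 8, 5, 8, 4, 8, 2]
Step 2: Midrank |d_i| (ties get averaged ranks).
ranks: |2|->1.5, |4|->3.5, |5|->5.5, |8|->8.5, |8|->8.5, |5|->5.5, |8|->8.5, |4|->3.5, |8|->8.5, |2|->1.5
Step 3: Attach original signs; sum ranks with positive sign and with negative sign.
W+ = 1.5 + 3.5 + 1.5 = 6.5
W- = 5.5 + 8.5 + 8.5 + 5.5 + 8.5 + 3.5 + 8.5 = 48.5
(Check: W+ + W- = 55 should equal n(n+1)/2 = 55.)
Step 4: Test statistic W = min(W+, W-) = 6.5.
Step 5: Ties in |d|, so use the tie-corrected normal approximation.
        E[W] = n(n+1)/4 = 10*11/4 = 27.5.
        Tie groups: |d|=2 (t=2), |d|=4 (t=2), |d|=5 (t=2), |d|=8 (t=4); sum(t^3 - t) = 78.
        Var[W] = n(n+1)(2n+1)/24 - sum(t^3-t)/48 = 2310/24 - 78/48 = 94.625.
        z = (W - E[W]) / sqrt(Var[W]) = (6.5 - 27.5) / 9.7275 = -2.1588.
        Two-sided p = 2*Phi(z) = 0.030864.
Step 6: alpha = 0.05. reject H0.

W+ = 6.5, W- = 48.5, W = min = 6.5, p = 0.030864, reject H0.


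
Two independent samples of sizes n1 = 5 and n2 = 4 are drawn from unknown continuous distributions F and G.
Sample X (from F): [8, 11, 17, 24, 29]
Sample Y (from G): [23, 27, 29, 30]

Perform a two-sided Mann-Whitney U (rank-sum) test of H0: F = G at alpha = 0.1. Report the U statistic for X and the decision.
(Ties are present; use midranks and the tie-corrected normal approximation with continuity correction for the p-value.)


Step 1: Combine and sort all 9 observations; assign midranks.
sorted (value, group): (8,X), (11,X), (17,X), (23,Y), (24,X), (27,Y), (29,X), (29,Y), (30,Y)
ranks: 8->1, 11->2, 17->3, 23->4, 24->5, 27->6, 29->7.5, 29->7.5, 30->9
Step 2: Rank sum for X: R1 = 1 + 2 + 3 + 5 + 7.5 = 18.5.
Step 3: U_X = R1 - n1(n1+1)/2 = 18.5 - 5*6/2 = 18.5 - 15 = 3.5.
       U_Y = n1*n2 - U_X = 20 - 3.5 = 16.5.
Step 4: Ties are present, so use the tie-corrected normal approximation (with continuity correction) for the p-value.
Step 5: p-value = 0.139983; compare to alpha = 0.1. fail to reject H0.

U_X = 3.5, p = 0.139983, fail to reject H0 at alpha = 0.1.


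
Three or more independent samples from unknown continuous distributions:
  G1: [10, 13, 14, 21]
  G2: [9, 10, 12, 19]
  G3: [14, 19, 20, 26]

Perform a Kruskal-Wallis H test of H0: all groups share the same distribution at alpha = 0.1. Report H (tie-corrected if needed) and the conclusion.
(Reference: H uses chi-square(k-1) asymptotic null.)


Step 1: Combine all N = 12 observations and assign midranks.
sorted (value, group, rank): (9,G2,1), (10,G1,2.5), (10,G2,2.5), (12,G2,4), (13,G1,5), (14,G1,6.5), (14,G3,6.5), (19,G2,8.5), (19,G3,8.5), (20,G3,10), (21,G1,11), (26,G3,12)
Step 2: Sum ranks within each group.
R_1 = 25 (n_1 = 4)
R_2 = 16 (n_2 = 4)
R_3 = 37 (n_3 = 4)
Step 3: H = 12/(N(N+1)) * sum(R_i^2/n_i) - 3(N+1)
     = 12/(12*13) * (25^2/4 + 16^2/4 + 37^2/4) - 3*13
     = 0.076923 * 562.5 - 39
     = 4.269231.
Step 4: Ties present; correction factor C = 1 - 18/(12^3 - 12) = 0.989510. Corrected H = 4.269231 / 0.989510 = 4.314488.
Step 5: Under H0, H ~ chi^2(2); p-value = 0.115643.
Step 6: alpha = 0.1. fail to reject H0.

H = 4.3145, df = 2, p = 0.115643, fail to reject H0.


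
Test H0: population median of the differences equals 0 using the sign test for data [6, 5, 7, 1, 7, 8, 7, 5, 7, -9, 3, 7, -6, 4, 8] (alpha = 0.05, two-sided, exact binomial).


Step 1: Discard zero differences. Original n = 15; n_eff = number of nonzero differences = 15.
Nonzero differences (with sign): +6, +5, +7, +1, +7, +8, +7, +5, +7, -9, +3, +7, -6, +4, +8
Step 2: Count signs: positive = 13, negative = 2.
Step 3: Under H0: P(positive) = 0.5, so the number of positives S ~ Bin(15, 0.5).
Step 4: Two-sided exact p-value = sum of Bin(15,0.5) probabilities at or below the observed probability = 0.007385.
Step 5: alpha = 0.05. reject H0.

n_eff = 15, pos = 13, neg = 2, p = 0.007385, reject H0.


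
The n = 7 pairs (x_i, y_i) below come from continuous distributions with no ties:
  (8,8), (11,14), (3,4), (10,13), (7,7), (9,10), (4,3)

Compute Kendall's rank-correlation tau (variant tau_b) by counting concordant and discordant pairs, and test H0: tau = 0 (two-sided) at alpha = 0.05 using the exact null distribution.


Step 1: Enumerate the 21 unordered pairs (i,j) with i<j and classify each by sign(x_j-x_i) * sign(y_j-y_i).
  (1,2):dx=+3,dy=+6->C; (1,3):dx=-5,dy=-4->C; (1,4):dx=+2,dy=+5->C; (1,5):dx=-1,dy=-1->C
  (1,6):dx=+1,dy=+2->C; (1,7):dx=-4,dy=-5->C; (2,3):dx=-8,dy=-10->C; (2,4):dx=-1,dy=-1->C
  (2,5):dx=-4,dy=-7->C; (2,6):dx=-2,dy=-4->C; (2,7):dx=-7,dy=-11->C; (3,4):dx=+7,dy=+9->C
  (3,5):dx=+4,dy=+3->C; (3,6):dx=+6,dy=+6->C; (3,7):dx=+1,dy=-1->D; (4,5):dx=-3,dy=-6->C
  (4,6):dx=-1,dy=-3->C; (4,7):dx=-6,dy=-10->C; (5,6):dx=+2,dy=+3->C; (5,7):dx=-3,dy=-4->C
  (6,7):dx=-5,dy=-7->C
Step 2: C = 20, D = 1, total pairs = 21.
Step 3: tau = (C - D)/(n(n-1)/2) = (20 - 1)/21 = 0.904762.
Step 4: Exact two-sided p-value (enumerate n! = 5040 permutations of y under H0): p = 0.002778.
Step 5: alpha = 0.05. reject H0.

tau_b = 0.9048 (C=20, D=1), p = 0.002778, reject H0.


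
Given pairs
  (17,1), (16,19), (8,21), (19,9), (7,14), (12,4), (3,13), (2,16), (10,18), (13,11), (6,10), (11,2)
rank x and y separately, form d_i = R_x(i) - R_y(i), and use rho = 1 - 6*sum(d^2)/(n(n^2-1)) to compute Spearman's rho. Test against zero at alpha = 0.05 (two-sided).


Step 1: Rank x and y separately (midranks; no ties here).
rank(x): 17->11, 16->10, 8->5, 19->12, 7->4, 12->8, 3->2, 2->1, 10->6, 13->9, 6->3, 11->7
rank(y): 1->1, 19->11, 21->12, 9->4, 14->8, 4->3, 13->7, 16->9, 18->10, 11->6, 10->5, 2->2
Step 2: d_i = R_x(i) - R_y(i); compute d_i^2.
  (11-1)^2=100, (10-11)^2=1, (5-12)^2=49, (12-4)^2=64, (4-8)^2=16, (8-3)^2=25, (2-7)^2=25, (1-9)^2=64, (6-10)^2=16, (9-6)^2=9, (3-5)^2=4, (7-2)^2=25
sum(d^2) = 398.
Step 3: rho = 1 - 6*398 / (12*(12^2 - 1)) = 1 - 2388/1716 = -0.391608.
Step 4: Under H0, t = rho * sqrt((n-2)/(1-rho^2)) = -1.3459 ~ t(10).
Step 5: Two-sided p-value from the t-distribution with 10 df = 0.208063.
Step 6: alpha = 0.05. fail to reject H0.

rho = -0.3916, p = 0.208063, fail to reject H0 at alpha = 0.05.


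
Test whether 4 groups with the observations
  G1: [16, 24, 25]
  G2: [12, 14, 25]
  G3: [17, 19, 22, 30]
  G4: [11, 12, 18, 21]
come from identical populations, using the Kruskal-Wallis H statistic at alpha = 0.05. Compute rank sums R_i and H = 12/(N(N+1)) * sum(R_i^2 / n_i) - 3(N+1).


Step 1: Combine all N = 14 observations and assign midranks.
sorted (value, group, rank): (11,G4,1), (12,G2,2.5), (12,G4,2.5), (14,G2,4), (16,G1,5), (17,G3,6), (18,G4,7), (19,G3,8), (21,G4,9), (22,G3,10), (24,G1,11), (25,G1,12.5), (25,G2,12.5), (30,G3,14)
Step 2: Sum ranks within each group.
R_1 = 28.5 (n_1 = 3)
R_2 = 19 (n_2 = 3)
R_3 = 38 (n_3 = 4)
R_4 = 19.5 (n_4 = 4)
Step 3: H = 12/(N(N+1)) * sum(R_i^2/n_i) - 3(N+1)
     = 12/(14*15) * (28.5^2/3 + 19^2/3 + 38^2/4 + 19.5^2/4) - 3*15
     = 0.057143 * 847.146 - 45
     = 3.408333.
Step 4: Ties present; correction factor C = 1 - 12/(14^3 - 14) = 0.995604. Corrected H = 3.408333 / 0.995604 = 3.423381.
Step 5: Under H0, H ~ chi^2(3); p-value = 0.330836.
Step 6: alpha = 0.05. fail to reject H0.

H = 3.4234, df = 3, p = 0.330836, fail to reject H0.


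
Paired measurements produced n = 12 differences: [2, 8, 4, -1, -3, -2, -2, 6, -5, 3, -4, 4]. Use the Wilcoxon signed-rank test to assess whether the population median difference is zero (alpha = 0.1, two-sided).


Step 1: Drop any zero differences (none here) and take |d_i|.
|d| = [2, 8, 4, 1, 3, 2, 2, 6, 5, 3, 4, 4]
Step 2: Midrank |d_i| (ties get averaged ranks).
ranks: |2|->3, |8|->12, |4|->8, |1|->1, |3|->5.5, |2|->3, |2|->3, |6|->11, |5|->10, |3|->5.5, |4|->8, |4|->8
Step 3: Attach original signs; sum ranks with positive sign and with negative sign.
W+ = 3 + 12 + 8 + 11 + 5.5 + 8 = 47.5
W- = 1 + 5.5 + 3 + 3 + 10 + 8 = 30.5
(Check: W+ + W- = 78 should equal n(n+1)/2 = 78.)
Step 4: Test statistic W = min(W+, W-) = 30.5.
Step 5: Ties in |d|, so use the tie-corrected normal approximation.
        E[W] = n(n+1)/4 = 12*13/4 = 39.
        Tie groups: |d|=2 (t=3), |d|=3 (t=2), |d|=4 (t=3); sum(t^3 - t) = 54.
        Var[W] = n(n+1)(2n+1)/24 - sum(t^3-t)/48 = 3900/24 - 54/48 = 161.375.
        z = (W - E[W]) / sqrt(Var[W]) = (30.5 - 39) / 12.7033 = -0.6691.
        Two-sided p = 2*Phi(z) = 0.503422.
Step 6: alpha = 0.1. fail to reject H0.

W+ = 47.5, W- = 30.5, W = min = 30.5, p = 0.503422, fail to reject H0.


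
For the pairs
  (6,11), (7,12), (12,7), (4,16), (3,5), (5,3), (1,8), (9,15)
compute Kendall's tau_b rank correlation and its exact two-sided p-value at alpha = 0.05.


Step 1: Enumerate the 28 unordered pairs (i,j) with i<j and classify each by sign(x_j-x_i) * sign(y_j-y_i).
  (1,2):dx=+1,dy=+1->C; (1,3):dx=+6,dy=-4->D; (1,4):dx=-2,dy=+5->D; (1,5):dx=-3,dy=-6->C
  (1,6):dx=-1,dy=-8->C; (1,7):dx=-5,dy=-3->C; (1,8):dx=+3,dy=+4->C; (2,3):dx=+5,dy=-5->D
  (2,4):dx=-3,dy=+4->D; (2,5):dx=-4,dy=-7->C; (2,6):dx=-2,dy=-9->C; (2,7):dx=-6,dy=-4->C
  (2,8):dx=+2,dy=+3->C; (3,4):dx=-8,dy=+9->D; (3,5):dx=-9,dy=-2->C; (3,6):dx=-7,dy=-4->C
  (3,7):dx=-11,dy=+1->D; (3,8):dx=-3,dy=+8->D; (4,5):dx=-1,dy=-11->C; (4,6):dx=+1,dy=-13->D
  (4,7):dx=-3,dy=-8->C; (4,8):dx=+5,dy=-1->D; (5,6):dx=+2,dy=-2->D; (5,7):dx=-2,dy=+3->D
  (5,8):dx=+6,dy=+10->C; (6,7):dx=-4,dy=+5->D; (6,8):dx=+4,dy=+12->C; (7,8):dx=+8,dy=+7->C
Step 2: C = 16, D = 12, total pairs = 28.
Step 3: tau = (C - D)/(n(n-1)/2) = (16 - 12)/28 = 0.142857.
Step 4: Exact two-sided p-value (enumerate n! = 40320 permutations of y under H0): p = 0.719544.
Step 5: alpha = 0.05. fail to reject H0.

tau_b = 0.1429 (C=16, D=12), p = 0.719544, fail to reject H0.


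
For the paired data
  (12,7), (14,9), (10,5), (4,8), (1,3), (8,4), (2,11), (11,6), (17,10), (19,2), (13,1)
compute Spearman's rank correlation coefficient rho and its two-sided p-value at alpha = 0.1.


Step 1: Rank x and y separately (midranks; no ties here).
rank(x): 12->7, 14->9, 10->5, 4->3, 1->1, 8->4, 2->2, 11->6, 17->10, 19->11, 13->8
rank(y): 7->7, 9->9, 5->5, 8->8, 3->3, 4->4, 11->11, 6->6, 10->10, 2->2, 1->1
Step 2: d_i = R_x(i) - R_y(i); compute d_i^2.
  (7-7)^2=0, (9-9)^2=0, (5-5)^2=0, (3-8)^2=25, (1-3)^2=4, (4-4)^2=0, (2-11)^2=81, (6-6)^2=0, (10-10)^2=0, (11-2)^2=81, (8-1)^2=49
sum(d^2) = 240.
Step 3: rho = 1 - 6*240 / (11*(11^2 - 1)) = 1 - 1440/1320 = -0.090909.
Step 4: Under H0, t = rho * sqrt((n-2)/(1-rho^2)) = -0.2739 ~ t(9).
Step 5: Two-sided p-value from the t-distribution with 9 df = 0.790373.
Step 6: alpha = 0.1. fail to reject H0.

rho = -0.0909, p = 0.790373, fail to reject H0 at alpha = 0.1.


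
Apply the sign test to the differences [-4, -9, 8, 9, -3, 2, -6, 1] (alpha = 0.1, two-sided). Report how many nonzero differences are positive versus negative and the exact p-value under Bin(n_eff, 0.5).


Step 1: Discard zero differences. Original n = 8; n_eff = number of nonzero differences = 8.
Nonzero differences (with sign): -4, -9, +8, +9, -3, +2, -6, +1
Step 2: Count signs: positive = 4, negative = 4.
Step 3: Under H0: P(positive) = 0.5, so the number of positives S ~ Bin(8, 0.5).
Step 4: Two-sided exact p-value = sum of Bin(8,0.5) probabilities at or below the observed probability = 1.000000.
Step 5: alpha = 0.1. fail to reject H0.

n_eff = 8, pos = 4, neg = 4, p = 1.000000, fail to reject H0.


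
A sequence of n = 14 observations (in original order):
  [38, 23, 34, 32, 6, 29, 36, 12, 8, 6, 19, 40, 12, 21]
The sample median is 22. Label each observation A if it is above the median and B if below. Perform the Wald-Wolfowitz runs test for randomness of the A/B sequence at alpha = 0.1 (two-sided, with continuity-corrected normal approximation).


Step 1: Compute median = 22; label A = above, B = below.
Labels in order: AAAABAABBBBABB  (n_A = 7, n_B = 7)
Step 2: Count runs R = 6.
Step 3: Under H0 (random ordering), E[R] = 2*n_A*n_B/(n_A+n_B) + 1 = 2*7*7/14 + 1 = 8.0000.
        Var[R] = 2*n_A*n_B*(2*n_A*n_B - n_A - n_B) / ((n_A+n_B)^2 * (n_A+n_B-1)) = 8232/2548 = 3.2308.
        SD[R] = 1.7974.
Step 4: Continuity-corrected z = (R + 0.5 - E[R]) / SD[R] = (6 + 0.5 - 8.0000) / 1.7974 = -0.8345.
Step 5: Two-sided p-value via normal approximation = 2*(1 - Phi(|z|)) = 0.403986.
Step 6: alpha = 0.1. fail to reject H0.

R = 6, z = -0.8345, p = 0.403986, fail to reject H0.


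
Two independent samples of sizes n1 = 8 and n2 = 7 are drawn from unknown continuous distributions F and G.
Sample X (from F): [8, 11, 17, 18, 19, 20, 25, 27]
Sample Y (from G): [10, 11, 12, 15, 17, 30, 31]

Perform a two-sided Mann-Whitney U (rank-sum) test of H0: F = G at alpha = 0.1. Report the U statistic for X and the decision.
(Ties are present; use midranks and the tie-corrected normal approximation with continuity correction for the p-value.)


Step 1: Combine and sort all 15 observations; assign midranks.
sorted (value, group): (8,X), (10,Y), (11,X), (11,Y), (12,Y), (15,Y), (17,X), (17,Y), (18,X), (19,X), (20,X), (25,X), (27,X), (30,Y), (31,Y)
ranks: 8->1, 10->2, 11->3.5, 11->3.5, 12->5, 15->6, 17->7.5, 17->7.5, 18->9, 19->10, 20->11, 25->12, 27->13, 30->14, 31->15
Step 2: Rank sum for X: R1 = 1 + 3.5 + 7.5 + 9 + 10 + 11 + 12 + 13 = 67.
Step 3: U_X = R1 - n1(n1+1)/2 = 67 - 8*9/2 = 67 - 36 = 31.
       U_Y = n1*n2 - U_X = 56 - 31 = 25.
Step 4: Ties are present, so use the tie-corrected normal approximation (with continuity correction) for the p-value.
Step 5: p-value = 0.771941; compare to alpha = 0.1. fail to reject H0.

U_X = 31, p = 0.771941, fail to reject H0 at alpha = 0.1.


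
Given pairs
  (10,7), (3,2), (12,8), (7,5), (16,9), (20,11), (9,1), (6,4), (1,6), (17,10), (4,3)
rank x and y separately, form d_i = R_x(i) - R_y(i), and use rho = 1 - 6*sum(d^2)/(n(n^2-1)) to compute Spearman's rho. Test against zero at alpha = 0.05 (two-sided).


Step 1: Rank x and y separately (midranks; no ties here).
rank(x): 10->7, 3->2, 12->8, 7->5, 16->9, 20->11, 9->6, 6->4, 1->1, 17->10, 4->3
rank(y): 7->7, 2->2, 8->8, 5->5, 9->9, 11->11, 1->1, 4->4, 6->6, 10->10, 3->3
Step 2: d_i = R_x(i) - R_y(i); compute d_i^2.
  (7-7)^2=0, (2-2)^2=0, (8-8)^2=0, (5-5)^2=0, (9-9)^2=0, (11-11)^2=0, (6-1)^2=25, (4-4)^2=0, (1-6)^2=25, (10-10)^2=0, (3-3)^2=0
sum(d^2) = 50.
Step 3: rho = 1 - 6*50 / (11*(11^2 - 1)) = 1 - 300/1320 = 0.772727.
Step 4: Under H0, t = rho * sqrt((n-2)/(1-rho^2)) = 3.6522 ~ t(9).
Step 5: Two-sided p-value from the t-distribution with 9 df = 0.005299.
Step 6: alpha = 0.05. reject H0.

rho = 0.7727, p = 0.005299, reject H0 at alpha = 0.05.


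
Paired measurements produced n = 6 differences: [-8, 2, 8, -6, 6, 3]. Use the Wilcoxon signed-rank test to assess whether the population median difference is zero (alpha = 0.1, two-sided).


Step 1: Drop any zero differences (none here) and take |d_i|.
|d| = [8, 2, 8, 6, 6, 3]
Step 2: Midrank |d_i| (ties get averaged ranks).
ranks: |8|->5.5, |2|->1, |8|->5.5, |6|->3.5, |6|->3.5, |3|->2
Step 3: Attach original signs; sum ranks with positive sign and with negative sign.
W+ = 1 + 5.5 + 3.5 + 2 = 12
W- = 5.5 + 3.5 = 9
(Check: W+ + W- = 21 should equal n(n+1)/2 = 21.)
Step 4: Test statistic W = min(W+, W-) = 9.
Step 5: Ties in |d|, so use the tie-corrected normal approximation.
        E[W] = n(n+1)/4 = 6*7/4 = 10.5.
        Tie groups: |d|=6 (t=2), |d|=8 (t=2); sum(t^3 - t) = 12.
        Var[W] = n(n+1)(2n+1)/24 - sum(t^3-t)/48 = 546/24 - 12/48 = 22.5.
        z = (W - E[W]) / sqrt(Var[W]) = (9 - 10.5) / 4.7434 = -0.3162.
        Two-sided p = 2*Phi(z) = 0.751830.
Step 6: alpha = 0.1. fail to reject H0.

W+ = 12, W- = 9, W = min = 9, p = 0.751830, fail to reject H0.


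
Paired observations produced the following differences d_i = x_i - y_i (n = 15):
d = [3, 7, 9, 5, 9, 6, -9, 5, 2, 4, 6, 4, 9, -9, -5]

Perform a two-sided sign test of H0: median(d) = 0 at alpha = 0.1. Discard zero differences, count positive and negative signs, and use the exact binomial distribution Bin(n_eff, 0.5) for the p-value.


Step 1: Discard zero differences. Original n = 15; n_eff = number of nonzero differences = 15.
Nonzero differences (with sign): +3, +7, +9, +5, +9, +6, -9, +5, +2, +4, +6, +4, +9, -9, -5
Step 2: Count signs: positive = 12, negative = 3.
Step 3: Under H0: P(positive) = 0.5, so the number of positives S ~ Bin(15, 0.5).
Step 4: Two-sided exact p-value = sum of Bin(15,0.5) probabilities at or below the observed probability = 0.035156.
Step 5: alpha = 0.1. reject H0.

n_eff = 15, pos = 12, neg = 3, p = 0.035156, reject H0.


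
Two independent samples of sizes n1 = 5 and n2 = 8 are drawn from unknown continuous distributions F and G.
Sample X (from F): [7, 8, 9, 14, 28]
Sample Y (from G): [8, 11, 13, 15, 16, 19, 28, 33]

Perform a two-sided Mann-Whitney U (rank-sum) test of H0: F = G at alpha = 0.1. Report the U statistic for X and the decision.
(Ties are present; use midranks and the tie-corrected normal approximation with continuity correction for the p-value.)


Step 1: Combine and sort all 13 observations; assign midranks.
sorted (value, group): (7,X), (8,X), (8,Y), (9,X), (11,Y), (13,Y), (14,X), (15,Y), (16,Y), (19,Y), (28,X), (28,Y), (33,Y)
ranks: 7->1, 8->2.5, 8->2.5, 9->4, 11->5, 13->6, 14->7, 15->8, 16->9, 19->10, 28->11.5, 28->11.5, 33->13
Step 2: Rank sum for X: R1 = 1 + 2.5 + 4 + 7 + 11.5 = 26.
Step 3: U_X = R1 - n1(n1+1)/2 = 26 - 5*6/2 = 26 - 15 = 11.
       U_Y = n1*n2 - U_X = 40 - 11 = 29.
Step 4: Ties are present, so use the tie-corrected normal approximation (with continuity correction) for the p-value.
Step 5: p-value = 0.212139; compare to alpha = 0.1. fail to reject H0.

U_X = 11, p = 0.212139, fail to reject H0 at alpha = 0.1.


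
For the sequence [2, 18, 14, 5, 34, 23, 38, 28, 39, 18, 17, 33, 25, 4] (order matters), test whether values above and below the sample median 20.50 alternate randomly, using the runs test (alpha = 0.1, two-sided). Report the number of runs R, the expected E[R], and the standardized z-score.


Step 1: Compute median = 20.50; label A = above, B = below.
Labels in order: BBBBAAAAABBAAB  (n_A = 7, n_B = 7)
Step 2: Count runs R = 5.
Step 3: Under H0 (random ordering), E[R] = 2*n_A*n_B/(n_A+n_B) + 1 = 2*7*7/14 + 1 = 8.0000.
        Var[R] = 2*n_A*n_B*(2*n_A*n_B - n_A - n_B) / ((n_A+n_B)^2 * (n_A+n_B-1)) = 8232/2548 = 3.2308.
        SD[R] = 1.7974.
Step 4: Continuity-corrected z = (R + 0.5 - E[R]) / SD[R] = (5 + 0.5 - 8.0000) / 1.7974 = -1.3909.
Step 5: Two-sided p-value via normal approximation = 2*(1 - Phi(|z|)) = 0.164264.
Step 6: alpha = 0.1. fail to reject H0.

R = 5, z = -1.3909, p = 0.164264, fail to reject H0.


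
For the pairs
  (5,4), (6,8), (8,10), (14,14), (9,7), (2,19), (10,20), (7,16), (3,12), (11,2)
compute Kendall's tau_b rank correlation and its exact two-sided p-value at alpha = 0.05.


Step 1: Enumerate the 45 unordered pairs (i,j) with i<j and classify each by sign(x_j-x_i) * sign(y_j-y_i).
  (1,2):dx=+1,dy=+4->C; (1,3):dx=+3,dy=+6->C; (1,4):dx=+9,dy=+10->C; (1,5):dx=+4,dy=+3->C
  (1,6):dx=-3,dy=+15->D; (1,7):dx=+5,dy=+16->C; (1,8):dx=+2,dy=+12->C; (1,9):dx=-2,dy=+8->D
  (1,10):dx=+6,dy=-2->D; (2,3):dx=+2,dy=+2->C; (2,4):dx=+8,dy=+6->C; (2,5):dx=+3,dy=-1->D
  (2,6):dx=-4,dy=+11->D; (2,7):dx=+4,dy=+12->C; (2,8):dx=+1,dy=+8->C; (2,9):dx=-3,dy=+4->D
  (2,10):dx=+5,dy=-6->D; (3,4):dx=+6,dy=+4->C; (3,5):dx=+1,dy=-3->D; (3,6):dx=-6,dy=+9->D
  (3,7):dx=+2,dy=+10->C; (3,8):dx=-1,dy=+6->D; (3,9):dx=-5,dy=+2->D; (3,10):dx=+3,dy=-8->D
  (4,5):dx=-5,dy=-7->C; (4,6):dx=-12,dy=+5->D; (4,7):dx=-4,dy=+6->D; (4,8):dx=-7,dy=+2->D
  (4,9):dx=-11,dy=-2->C; (4,10):dx=-3,dy=-12->C; (5,6):dx=-7,dy=+12->D; (5,7):dx=+1,dy=+13->C
  (5,8):dx=-2,dy=+9->D; (5,9):dx=-6,dy=+5->D; (5,10):dx=+2,dy=-5->D; (6,7):dx=+8,dy=+1->C
  (6,8):dx=+5,dy=-3->D; (6,9):dx=+1,dy=-7->D; (6,10):dx=+9,dy=-17->D; (7,8):dx=-3,dy=-4->C
  (7,9):dx=-7,dy=-8->C; (7,10):dx=+1,dy=-18->D; (8,9):dx=-4,dy=-4->C; (8,10):dx=+4,dy=-14->D
  (9,10):dx=+8,dy=-10->D
Step 2: C = 20, D = 25, total pairs = 45.
Step 3: tau = (C - D)/(n(n-1)/2) = (20 - 25)/45 = -0.111111.
Step 4: Exact two-sided p-value (enumerate n! = 3628800 permutations of y under H0): p = 0.727490.
Step 5: alpha = 0.05. fail to reject H0.

tau_b = -0.1111 (C=20, D=25), p = 0.727490, fail to reject H0.


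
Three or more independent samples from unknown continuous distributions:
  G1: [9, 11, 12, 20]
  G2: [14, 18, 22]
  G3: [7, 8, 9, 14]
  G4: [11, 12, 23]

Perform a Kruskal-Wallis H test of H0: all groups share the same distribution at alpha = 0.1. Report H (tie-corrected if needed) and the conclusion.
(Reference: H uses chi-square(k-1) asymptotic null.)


Step 1: Combine all N = 14 observations and assign midranks.
sorted (value, group, rank): (7,G3,1), (8,G3,2), (9,G1,3.5), (9,G3,3.5), (11,G1,5.5), (11,G4,5.5), (12,G1,7.5), (12,G4,7.5), (14,G2,9.5), (14,G3,9.5), (18,G2,11), (20,G1,12), (22,G2,13), (23,G4,14)
Step 2: Sum ranks within each group.
R_1 = 28.5 (n_1 = 4)
R_2 = 33.5 (n_2 = 3)
R_3 = 16 (n_3 = 4)
R_4 = 27 (n_4 = 3)
Step 3: H = 12/(N(N+1)) * sum(R_i^2/n_i) - 3(N+1)
     = 12/(14*15) * (28.5^2/4 + 33.5^2/3 + 16^2/4 + 27^2/3) - 3*15
     = 0.057143 * 884.146 - 45
     = 5.522619.
Step 4: Ties present; correction factor C = 1 - 24/(14^3 - 14) = 0.991209. Corrected H = 5.522619 / 0.991209 = 5.571600.
Step 5: Under H0, H ~ chi^2(3); p-value = 0.134418.
Step 6: alpha = 0.1. fail to reject H0.

H = 5.5716, df = 3, p = 0.134418, fail to reject H0.


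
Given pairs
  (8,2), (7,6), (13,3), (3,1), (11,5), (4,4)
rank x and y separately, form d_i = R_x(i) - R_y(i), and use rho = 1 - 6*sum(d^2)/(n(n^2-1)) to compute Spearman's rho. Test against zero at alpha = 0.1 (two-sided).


Step 1: Rank x and y separately (midranks; no ties here).
rank(x): 8->4, 7->3, 13->6, 3->1, 11->5, 4->2
rank(y): 2->2, 6->6, 3->3, 1->1, 5->5, 4->4
Step 2: d_i = R_x(i) - R_y(i); compute d_i^2.
  (4-2)^2=4, (3-6)^2=9, (6-3)^2=9, (1-1)^2=0, (5-5)^2=0, (2-4)^2=4
sum(d^2) = 26.
Step 3: rho = 1 - 6*26 / (6*(6^2 - 1)) = 1 - 156/210 = 0.257143.
Step 4: Under H0, t = rho * sqrt((n-2)/(1-rho^2)) = 0.5322 ~ t(4).
Step 5: Two-sided p-value from the t-distribution with 4 df = 0.622787.
Step 6: alpha = 0.1. fail to reject H0.

rho = 0.2571, p = 0.622787, fail to reject H0 at alpha = 0.1.


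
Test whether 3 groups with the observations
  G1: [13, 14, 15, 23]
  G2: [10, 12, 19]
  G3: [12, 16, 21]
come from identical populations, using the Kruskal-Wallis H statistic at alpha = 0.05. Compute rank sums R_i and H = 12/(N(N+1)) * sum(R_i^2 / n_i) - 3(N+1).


Step 1: Combine all N = 10 observations and assign midranks.
sorted (value, group, rank): (10,G2,1), (12,G2,2.5), (12,G3,2.5), (13,G1,4), (14,G1,5), (15,G1,6), (16,G3,7), (19,G2,8), (21,G3,9), (23,G1,10)
Step 2: Sum ranks within each group.
R_1 = 25 (n_1 = 4)
R_2 = 11.5 (n_2 = 3)
R_3 = 18.5 (n_3 = 3)
Step 3: H = 12/(N(N+1)) * sum(R_i^2/n_i) - 3(N+1)
     = 12/(10*11) * (25^2/4 + 11.5^2/3 + 18.5^2/3) - 3*11
     = 0.109091 * 314.417 - 33
     = 1.300000.
Step 4: Ties present; correction factor C = 1 - 6/(10^3 - 10) = 0.993939. Corrected H = 1.300000 / 0.993939 = 1.307927.
Step 5: Under H0, H ~ chi^2(2); p-value = 0.519981.
Step 6: alpha = 0.05. fail to reject H0.

H = 1.3079, df = 2, p = 0.519981, fail to reject H0.


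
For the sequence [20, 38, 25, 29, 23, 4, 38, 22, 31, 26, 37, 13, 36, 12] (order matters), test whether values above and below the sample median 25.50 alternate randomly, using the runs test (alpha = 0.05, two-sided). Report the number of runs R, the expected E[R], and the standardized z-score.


Step 1: Compute median = 25.50; label A = above, B = below.
Labels in order: BABABBABAAABAB  (n_A = 7, n_B = 7)
Step 2: Count runs R = 11.
Step 3: Under H0 (random ordering), E[R] = 2*n_A*n_B/(n_A+n_B) + 1 = 2*7*7/14 + 1 = 8.0000.
        Var[R] = 2*n_A*n_B*(2*n_A*n_B - n_A - n_B) / ((n_A+n_B)^2 * (n_A+n_B-1)) = 8232/2548 = 3.2308.
        SD[R] = 1.7974.
Step 4: Continuity-corrected z = (R - 0.5 - E[R]) / SD[R] = (11 - 0.5 - 8.0000) / 1.7974 = 1.3909.
Step 5: Two-sided p-value via normal approximation = 2*(1 - Phi(|z|)) = 0.164264.
Step 6: alpha = 0.05. fail to reject H0.

R = 11, z = 1.3909, p = 0.164264, fail to reject H0.


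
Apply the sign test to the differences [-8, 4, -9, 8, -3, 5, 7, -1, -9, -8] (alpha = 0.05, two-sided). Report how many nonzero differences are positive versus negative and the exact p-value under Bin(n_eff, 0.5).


Step 1: Discard zero differences. Original n = 10; n_eff = number of nonzero differences = 10.
Nonzero differences (with sign): -8, +4, -9, +8, -3, +5, +7, -1, -9, -8
Step 2: Count signs: positive = 4, negative = 6.
Step 3: Under H0: P(positive) = 0.5, so the number of positives S ~ Bin(10, 0.5).
Step 4: Two-sided exact p-value = sum of Bin(10,0.5) probabilities at or below the observed probability = 0.753906.
Step 5: alpha = 0.05. fail to reject H0.

n_eff = 10, pos = 4, neg = 6, p = 0.753906, fail to reject H0.


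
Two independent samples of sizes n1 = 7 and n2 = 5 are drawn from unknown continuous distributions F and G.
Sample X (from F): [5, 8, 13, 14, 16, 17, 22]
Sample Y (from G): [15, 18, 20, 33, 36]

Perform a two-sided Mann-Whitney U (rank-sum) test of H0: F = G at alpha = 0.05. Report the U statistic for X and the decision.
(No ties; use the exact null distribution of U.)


Step 1: Combine and sort all 12 observations; assign midranks.
sorted (value, group): (5,X), (8,X), (13,X), (14,X), (15,Y), (16,X), (17,X), (18,Y), (20,Y), (22,X), (33,Y), (36,Y)
ranks: 5->1, 8->2, 13->3, 14->4, 15->5, 16->6, 17->7, 18->8, 20->9, 22->10, 33->11, 36->12
Step 2: Rank sum for X: R1 = 1 + 2 + 3 + 4 + 6 + 7 + 10 = 33.
Step 3: U_X = R1 - n1(n1+1)/2 = 33 - 7*8/2 = 33 - 28 = 5.
       U_Y = n1*n2 - U_X = 35 - 5 = 30.
Step 4: No ties, so the exact null distribution of U (based on enumerating the C(12,7) = 792 equally likely rank assignments) gives the two-sided p-value.
Step 5: p-value = 0.047980; compare to alpha = 0.05. reject H0.

U_X = 5, p = 0.047980, reject H0 at alpha = 0.05.


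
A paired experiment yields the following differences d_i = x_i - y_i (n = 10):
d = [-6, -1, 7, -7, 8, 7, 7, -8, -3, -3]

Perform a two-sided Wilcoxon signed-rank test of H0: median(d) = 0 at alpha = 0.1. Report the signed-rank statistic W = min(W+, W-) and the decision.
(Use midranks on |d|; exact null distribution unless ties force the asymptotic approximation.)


Step 1: Drop any zero differences (none here) and take |d_i|.
|d| = [6, 1, 7, 7, 8, 7, 7, 8, 3, 3]
Step 2: Midrank |d_i| (ties get averaged ranks).
ranks: |6|->4, |1|->1, |7|->6.5, |7|->6.5, |8|->9.5, |7|->6.5, |7|->6.5, |8|->9.5, |3|->2.5, |3|->2.5
Step 3: Attach original signs; sum ranks with positive sign and with negative sign.
W+ = 6.5 + 9.5 + 6.5 + 6.5 = 29
W- = 4 + 1 + 6.5 + 9.5 + 2.5 + 2.5 = 26
(Check: W+ + W- = 55 should equal n(n+1)/2 = 55.)
Step 4: Test statistic W = min(W+, W-) = 26.
Step 5: Ties in |d|, so use the tie-corrected normal approximation.
        E[W] = n(n+1)/4 = 10*11/4 = 27.5.
        Tie groups: |d|=3 (t=2), |d|=7 (t=4), |d|=8 (t=2); sum(t^3 - t) = 72.
        Var[W] = n(n+1)(2n+1)/24 - sum(t^3-t)/48 = 2310/24 - 72/48 = 94.75.
        z = (W - E[W]) / sqrt(Var[W]) = (26 - 27.5) / 9.7340 = -0.1541.
        Two-sided p = 2*Phi(z) = 0.877531.
Step 6: alpha = 0.1. fail to reject H0.

W+ = 29, W- = 26, W = min = 26, p = 0.877531, fail to reject H0.


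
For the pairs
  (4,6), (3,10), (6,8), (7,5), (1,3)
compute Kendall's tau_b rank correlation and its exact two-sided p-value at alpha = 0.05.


Step 1: Enumerate the 10 unordered pairs (i,j) with i<j and classify each by sign(x_j-x_i) * sign(y_j-y_i).
  (1,2):dx=-1,dy=+4->D; (1,3):dx=+2,dy=+2->C; (1,4):dx=+3,dy=-1->D; (1,5):dx=-3,dy=-3->C
  (2,3):dx=+3,dy=-2->D; (2,4):dx=+4,dy=-5->D; (2,5):dx=-2,dy=-7->C; (3,4):dx=+1,dy=-3->D
  (3,5):dx=-5,dy=-5->C; (4,5):dx=-6,dy=-2->C
Step 2: C = 5, D = 5, total pairs = 10.
Step 3: tau = (C - D)/(n(n-1)/2) = (5 - 5)/10 = 0.000000.
Step 4: Exact two-sided p-value (enumerate n! = 120 permutations of y under H0): p = 1.000000.
Step 5: alpha = 0.05. fail to reject H0.

tau_b = 0.0000 (C=5, D=5), p = 1.000000, fail to reject H0.


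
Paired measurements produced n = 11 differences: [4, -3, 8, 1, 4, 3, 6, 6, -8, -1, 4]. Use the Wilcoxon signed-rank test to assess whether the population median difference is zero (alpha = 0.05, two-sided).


Step 1: Drop any zero differences (none here) and take |d_i|.
|d| = [4, 3, 8, 1, 4, 3, 6, 6, 8, 1, 4]
Step 2: Midrank |d_i| (ties get averaged ranks).
ranks: |4|->6, |3|->3.5, |8|->10.5, |1|->1.5, |4|->6, |3|->3.5, |6|->8.5, |6|->8.5, |8|->10.5, |1|->1.5, |4|->6
Step 3: Attach original signs; sum ranks with positive sign and with negative sign.
W+ = 6 + 10.5 + 1.5 + 6 + 3.5 + 8.5 + 8.5 + 6 = 50.5
W- = 3.5 + 10.5 + 1.5 = 15.5
(Check: W+ + W- = 66 should equal n(n+1)/2 = 66.)
Step 4: Test statistic W = min(W+, W-) = 15.5.
Step 5: Ties in |d|, so use the tie-corrected normal approximation.
        E[W] = n(n+1)/4 = 11*12/4 = 33.
        Tie groups: |d|=1 (t=2), |d|=3 (t=2), |d|=4 (t=3), |d|=6 (t=2), |d|=8 (t=2); sum(t^3 - t) = 48.
        Var[W] = n(n+1)(2n+1)/24 - sum(t^3-t)/48 = 3036/24 - 48/48 = 125.5.
        z = (W - E[W]) / sqrt(Var[W]) = (15.5 - 33) / 11.2027 = -1.5621.
        Two-sided p = 2*Phi(z) = 0.118258.
Step 6: alpha = 0.05. fail to reject H0.

W+ = 50.5, W- = 15.5, W = min = 15.5, p = 0.118258, fail to reject H0.


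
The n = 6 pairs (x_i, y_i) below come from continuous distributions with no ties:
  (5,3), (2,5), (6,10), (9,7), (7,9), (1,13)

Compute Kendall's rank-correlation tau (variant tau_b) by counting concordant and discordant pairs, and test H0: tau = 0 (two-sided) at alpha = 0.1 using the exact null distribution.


Step 1: Enumerate the 15 unordered pairs (i,j) with i<j and classify each by sign(x_j-x_i) * sign(y_j-y_i).
  (1,2):dx=-3,dy=+2->D; (1,3):dx=+1,dy=+7->C; (1,4):dx=+4,dy=+4->C; (1,5):dx=+2,dy=+6->C
  (1,6):dx=-4,dy=+10->D; (2,3):dx=+4,dy=+5->C; (2,4):dx=+7,dy=+2->C; (2,5):dx=+5,dy=+4->C
  (2,6):dx=-1,dy=+8->D; (3,4):dx=+3,dy=-3->D; (3,5):dx=+1,dy=-1->D; (3,6):dx=-5,dy=+3->D
  (4,5):dx=-2,dy=+2->D; (4,6):dx=-8,dy=+6->D; (5,6):dx=-6,dy=+4->D
Step 2: C = 6, D = 9, total pairs = 15.
Step 3: tau = (C - D)/(n(n-1)/2) = (6 - 9)/15 = -0.200000.
Step 4: Exact two-sided p-value (enumerate n! = 720 permutations of y under H0): p = 0.719444.
Step 5: alpha = 0.1. fail to reject H0.

tau_b = -0.2000 (C=6, D=9), p = 0.719444, fail to reject H0.


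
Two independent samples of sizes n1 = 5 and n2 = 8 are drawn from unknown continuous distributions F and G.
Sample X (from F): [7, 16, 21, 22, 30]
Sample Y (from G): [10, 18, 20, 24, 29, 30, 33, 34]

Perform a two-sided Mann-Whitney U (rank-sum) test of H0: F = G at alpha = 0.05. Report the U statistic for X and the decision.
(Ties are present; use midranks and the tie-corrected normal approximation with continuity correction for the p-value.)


Step 1: Combine and sort all 13 observations; assign midranks.
sorted (value, group): (7,X), (10,Y), (16,X), (18,Y), (20,Y), (21,X), (22,X), (24,Y), (29,Y), (30,X), (30,Y), (33,Y), (34,Y)
ranks: 7->1, 10->2, 16->3, 18->4, 20->5, 21->6, 22->7, 24->8, 29->9, 30->10.5, 30->10.5, 33->12, 34->13
Step 2: Rank sum for X: R1 = 1 + 3 + 6 + 7 + 10.5 = 27.5.
Step 3: U_X = R1 - n1(n1+1)/2 = 27.5 - 5*6/2 = 27.5 - 15 = 12.5.
       U_Y = n1*n2 - U_X = 40 - 12.5 = 27.5.
Step 4: Ties are present, so use the tie-corrected normal approximation (with continuity correction) for the p-value.
Step 5: p-value = 0.304842; compare to alpha = 0.05. fail to reject H0.

U_X = 12.5, p = 0.304842, fail to reject H0 at alpha = 0.05.


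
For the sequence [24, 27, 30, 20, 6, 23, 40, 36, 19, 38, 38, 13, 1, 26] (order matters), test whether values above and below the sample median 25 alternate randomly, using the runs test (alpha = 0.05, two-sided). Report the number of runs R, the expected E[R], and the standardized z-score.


Step 1: Compute median = 25; label A = above, B = below.
Labels in order: BAABBBAABAABBA  (n_A = 7, n_B = 7)
Step 2: Count runs R = 8.
Step 3: Under H0 (random ordering), E[R] = 2*n_A*n_B/(n_A+n_B) + 1 = 2*7*7/14 + 1 = 8.0000.
        Var[R] = 2*n_A*n_B*(2*n_A*n_B - n_A - n_B) / ((n_A+n_B)^2 * (n_A+n_B-1)) = 8232/2548 = 3.2308.
        SD[R] = 1.7974.
Step 4: R = E[R], so z = 0 with no continuity correction.
Step 5: Two-sided p-value via normal approximation = 2*(1 - Phi(|z|)) = 1.000000.
Step 6: alpha = 0.05. fail to reject H0.

R = 8, z = 0.0000, p = 1.000000, fail to reject H0.


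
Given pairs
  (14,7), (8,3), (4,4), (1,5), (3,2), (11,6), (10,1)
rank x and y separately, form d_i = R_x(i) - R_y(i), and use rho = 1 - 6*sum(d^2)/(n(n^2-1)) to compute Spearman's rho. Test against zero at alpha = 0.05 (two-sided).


Step 1: Rank x and y separately (midranks; no ties here).
rank(x): 14->7, 8->4, 4->3, 1->1, 3->2, 11->6, 10->5
rank(y): 7->7, 3->3, 4->4, 5->5, 2->2, 6->6, 1->1
Step 2: d_i = R_x(i) - R_y(i); compute d_i^2.
  (7-7)^2=0, (4-3)^2=1, (3-4)^2=1, (1-5)^2=16, (2-2)^2=0, (6-6)^2=0, (5-1)^2=16
sum(d^2) = 34.
Step 3: rho = 1 - 6*34 / (7*(7^2 - 1)) = 1 - 204/336 = 0.392857.
Step 4: Under H0, t = rho * sqrt((n-2)/(1-rho^2)) = 0.9553 ~ t(5).
Step 5: Two-sided p-value from the t-distribution with 5 df = 0.383317.
Step 6: alpha = 0.05. fail to reject H0.

rho = 0.3929, p = 0.383317, fail to reject H0 at alpha = 0.05.


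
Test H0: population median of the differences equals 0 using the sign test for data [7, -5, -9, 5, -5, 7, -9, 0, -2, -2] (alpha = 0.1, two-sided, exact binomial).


Step 1: Discard zero differences. Original n = 10; n_eff = number of nonzero differences = 9.
Nonzero differences (with sign): +7, -5, -9, +5, -5, +7, -9, -2, -2
Step 2: Count signs: positive = 3, negative = 6.
Step 3: Under H0: P(positive) = 0.5, so the number of positives S ~ Bin(9, 0.5).
Step 4: Two-sided exact p-value = sum of Bin(9,0.5) probabilities at or below the observed probability = 0.507812.
Step 5: alpha = 0.1. fail to reject H0.

n_eff = 9, pos = 3, neg = 6, p = 0.507812, fail to reject H0.


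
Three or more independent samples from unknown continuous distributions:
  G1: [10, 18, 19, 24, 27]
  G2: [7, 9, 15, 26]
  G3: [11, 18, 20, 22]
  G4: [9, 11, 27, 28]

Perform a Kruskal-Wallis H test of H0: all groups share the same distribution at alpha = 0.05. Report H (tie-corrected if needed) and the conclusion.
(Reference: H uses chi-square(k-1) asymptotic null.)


Step 1: Combine all N = 17 observations and assign midranks.
sorted (value, group, rank): (7,G2,1), (9,G2,2.5), (9,G4,2.5), (10,G1,4), (11,G3,5.5), (11,G4,5.5), (15,G2,7), (18,G1,8.5), (18,G3,8.5), (19,G1,10), (20,G3,11), (22,G3,12), (24,G1,13), (26,G2,14), (27,G1,15.5), (27,G4,15.5), (28,G4,17)
Step 2: Sum ranks within each group.
R_1 = 51 (n_1 = 5)
R_2 = 24.5 (n_2 = 4)
R_3 = 37 (n_3 = 4)
R_4 = 40.5 (n_4 = 4)
Step 3: H = 12/(N(N+1)) * sum(R_i^2/n_i) - 3(N+1)
     = 12/(17*18) * (51^2/5 + 24.5^2/4 + 37^2/4 + 40.5^2/4) - 3*18
     = 0.039216 * 1422.58 - 54
     = 1.787255.
Step 4: Ties present; correction factor C = 1 - 24/(17^3 - 17) = 0.995098. Corrected H = 1.787255 / 0.995098 = 1.796059.
Step 5: Under H0, H ~ chi^2(3); p-value = 0.615793.
Step 6: alpha = 0.05. fail to reject H0.

H = 1.7961, df = 3, p = 0.615793, fail to reject H0.
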